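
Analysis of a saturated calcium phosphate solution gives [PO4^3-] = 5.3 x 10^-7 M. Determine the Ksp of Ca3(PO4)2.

Ksp = 1.4e-31

Ca3(PO4)2(s) ⇌ 3 Ca^2+(aq) + 2 PO4^3-(aq)
Stoichiometry gives [Ca^2+] = (3/2)[PO4^3-] = 7.95 x 10^-7 M.
Ksp = [Ca^2+]^3[PO4^3-]^2
Ksp = (7.95 × 10^-7)^3 × (5.3 × 10^-7)^2 = 1.4 × 10^-31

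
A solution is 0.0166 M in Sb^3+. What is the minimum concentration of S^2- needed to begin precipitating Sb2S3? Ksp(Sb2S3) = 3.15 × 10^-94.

[S^2-] = 1.05 × 10^-30 M

Sb2S3(s) ⇌ 2 Sb^3+ + 3 S^2-
Ksp = [Sb^3+]^2[S^2-]^3
Precipitation begins when Q = Ksp. With [Sb^3+] = 0.0166 M:
3.15 × 10^-94 = (0.0166)^2 × [S^2-]^3
[S^2-] = (3.15 × 10^-94 / 2.756 × 10^-4)^(1/3) = 1.05 x 10^-30 M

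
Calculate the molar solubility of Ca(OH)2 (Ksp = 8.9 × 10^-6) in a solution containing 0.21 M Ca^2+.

s = 3.3 × 10^-3 M

Ca(OH)2(s) ⇌ Ca^2+(aq) + 2 OH^-(aq)
Ksp = [Ca^2+][OH^-]^2
Let s be the molar solubility in this solution. [Ca^2+] = 0.21 + s ≈ 0.21, [OH^-] = 2s (common-ion effect: Ca^2+ is already 0.21 M).
Ksp ≈ 0.21 × (2s)^2
s = 3.3 × 10^-3 M
Check: s = 3.3 × 10^-3 ≪ 0.21, so the approximation is valid.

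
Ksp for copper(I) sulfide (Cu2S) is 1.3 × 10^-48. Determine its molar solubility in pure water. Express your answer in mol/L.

Cu2S(s) <=> 2 Cu^+ + S^2-
Ksp = [Cu^+]^2[S^2-]
For each mole of Cu2S that dissolves: [Cu^+] = 2s, [S^2-] = s.
So Ksp = (2s)^2 × s = 4s^3
Solving, s = (1.3 × 10^-48/4)^(1/3) = 6.9 × 10^-17 M

s ≈ 6.9 x 10^-17 M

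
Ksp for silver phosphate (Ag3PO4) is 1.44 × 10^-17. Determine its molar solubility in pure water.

Ag3PO4(s) ⇌ 3 Ag^+ + PO4^3-
Ksp = [Ag^+]^3[PO4^3-]
With molar solubility s: [Ag^+] = 3s, [PO4^3-] = s.
So Ksp = (3s)^3 × s = 27s^4
s^4 = 1.44 × 10^-17 / 27, so s = 2.70 x 10^-5 M

s ≈ 2.70 x 10^-5 M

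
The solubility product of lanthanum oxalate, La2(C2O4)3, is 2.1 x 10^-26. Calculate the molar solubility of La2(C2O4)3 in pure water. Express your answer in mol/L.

s ≈ 2.9 × 10^-6 M

La2(C2O4)3(s) <=> 2 La^3+ + 3 C2O4^2-
Ksp = [La^3+]^2[C2O4^2-]^3
If s mol/L of La2(C2O4)3 dissolves, [La^3+] = 2s and [C2O4^2-] = 3s.
Ksp = (2s)^2(3s)^3 = 108s^5
s = (2.1 x 10^-26 / 108)^(1/5) = 2.9 x 10^-6 M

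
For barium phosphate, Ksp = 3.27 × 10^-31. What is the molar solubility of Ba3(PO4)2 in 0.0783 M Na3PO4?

Ba3(PO4)2(s) <=> 3 Ba^2+(aq) + 2 PO4^3-(aq)
Ksp = [Ba^2+]^3[PO4^3-]^2
If s mol/L dissolves here, [Ba^2+] = 3s, [PO4^3-] = 0.0783 + 2s ≈ 0.0783 (since PO4^3- from Na3PO4 dominates).
Ksp ≈ (3s)^3 × (0.0783)^2
s = 1.25 x 10^-10 M
Check: 2s = 2.5 × 10^-10 ≪ 0.0783, so the approximation is valid.

1.25e-10 M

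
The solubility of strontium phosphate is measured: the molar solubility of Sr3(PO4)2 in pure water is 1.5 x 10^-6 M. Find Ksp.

Ksp = 8.2 × 10^-28

Sr3(PO4)2(s) <=> 3 Sr^2+ + 2 PO4^3-
If s mol/L of Sr3(PO4)2 dissolves, [Sr^2+] = 3s and [PO4^3-] = 2s.
Ksp = [Sr^2+]^3[PO4^3-]^2
So Ksp = (3s)^3 × (2s)^2 = 108s^5
Ksp = 108 × (1.5 x 10^-6)^5 = 8.2 × 10^-28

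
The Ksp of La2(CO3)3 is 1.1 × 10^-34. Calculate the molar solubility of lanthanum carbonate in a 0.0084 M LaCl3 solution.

s ≈ 3.9e-11 M

La2(CO3)3(s) ⇌ 2 La^3+ + 3 CO3^2-
Ksp = [La^3+]^2[CO3^2-]^3
Let s be the molar solubility in this solution. [La^3+] = 0.0084 + 2s ≈ 0.0084, [CO3^2-] = 3s (Ksp is small, so little additional dissolves).
Ksp ≈ (0.0084)^2 × (3s)^3
s = 3.9 × 10^-11 M
Check: 2s = 7.7 × 10^-11 ≪ 0.0084, so the approximation is valid.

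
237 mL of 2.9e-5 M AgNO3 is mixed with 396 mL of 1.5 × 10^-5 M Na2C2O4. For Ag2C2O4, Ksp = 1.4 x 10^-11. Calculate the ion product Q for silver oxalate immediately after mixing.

Q = 1.1 x 10^-15

Total volume = 237 + 396 = 633 mL.
[Ag^+] = 2.9 × 10^-5 × (237/633) = 1.09 × 10^-5 M
[C2O4^2-] = 1.5 x 10^-5 × (396/633) = 9.38 × 10^-6 M
Ag2C2O4(s) <=> 2 Ag^+(aq) + C2O4^2-(aq), so Q = [Ag^+]^2[C2O4^2-]
Q = (1.09 × 10^-5)^2(9.38 × 10^-6) = 1.1 x 10^-15
Q < Ksp, so no precipitate of Ag2C2O4 forms.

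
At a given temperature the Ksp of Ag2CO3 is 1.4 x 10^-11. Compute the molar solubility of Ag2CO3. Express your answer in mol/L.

Ag2CO3(s) ⇌ 2 Ag^+(aq) + CO3^2-(aq)
Ksp = [Ag^+]^2[CO3^2-]
For each mole of Ag2CO3 that dissolves: [Ag^+] = 2s, [CO3^2-] = s.
So Ksp = (2s)^2 × s = 4s^3
Solving, s = (1.4 x 10^-11/4)^(1/3) = 1.5 x 10^-4 M

s = 1.5e-4 M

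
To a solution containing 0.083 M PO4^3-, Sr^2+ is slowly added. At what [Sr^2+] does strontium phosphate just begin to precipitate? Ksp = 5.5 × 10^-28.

[Sr^2+] ≈ 4.3 x 10^-9 M

Sr3(PO4)2(s) ⇌ 3 Sr^2+(aq) + 2 PO4^3-(aq)
Ksp = [Sr^2+]^3[PO4^3-]^2
Precipitation begins when Q = Ksp. With [PO4^3-] = 0.083 M:
5.5 × 10^-28 = (0.083)^2 × [Sr^2+]^3
[Sr^2+] = (5.5 × 10^-28 / 6.89 × 10^-3)^(1/3) = 4.3 × 10^-9 M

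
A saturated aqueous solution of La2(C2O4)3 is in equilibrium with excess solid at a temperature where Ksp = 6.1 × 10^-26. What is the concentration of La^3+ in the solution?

[La^3+] ≈ 7.1e-6 M

La2(C2O4)3(s) ⇌ 2 La^3+(aq) + 3 C2O4^2-(aq)
Ksp = [La^3+]^2[C2O4^2-]^3
Let s = molar solubility. Then [La^3+] = 2s and [C2O4^2-] = 3s.
Substituting: Ksp = (2s)^2(3s)^3 = 108s^5
s = (6.1 × 10^-26 / 108)^(1/5) = 3.55 × 10^-6 M
[La^3+] = 2s = 7.1 × 10^-6 M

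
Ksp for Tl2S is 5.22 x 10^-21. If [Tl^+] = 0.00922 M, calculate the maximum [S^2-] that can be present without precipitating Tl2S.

6.14e-17 M

Tl2S(s) ⇌ 2 Tl^+ + S^2-
Ksp = [Tl^+]^2[S^2-]
Precipitation begins when Q = Ksp. With [Tl^+] = 0.00922 M:
5.22 x 10^-21 = (0.00922)^2 × [S^2-]
[S^2-] = (5.22 x 10^-21 / 8.501 × 10^-5) = 6.14 × 10^-17 M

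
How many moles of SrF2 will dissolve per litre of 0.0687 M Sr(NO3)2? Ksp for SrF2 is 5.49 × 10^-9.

SrF2(s) ⇌ Sr^2+ + 2 F^-
Ksp = [Sr^2+][F^-]^2
If s mol/L dissolves here, [Sr^2+] = 0.0687 + s ≈ 0.0687, [F^-] = 2s (common-ion effect: Sr^2+ is already 0.0687 M).
Ksp ≈ 0.0687 × (2s)^2
s = 1.41 × 10^-4 M
Check: s = 1.4 × 10^-4 ≪ 0.0687, so the approximation is valid.

s ≈ 1.41 x 10^-4 M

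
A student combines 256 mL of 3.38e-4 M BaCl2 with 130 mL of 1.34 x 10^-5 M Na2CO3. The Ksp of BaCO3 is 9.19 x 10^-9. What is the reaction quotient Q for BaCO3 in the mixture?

Total volume = 256 + 130 = 386 mL.
[Ba^2+] = 3.38 × 10^-4 × (256/386) = 2.242 x 10^-4 M
[CO3^2-] = 1.34 × 10^-5 × (130/386) = 4.513 × 10^-6 M
BaCO3(s) <=> Ba^2+ + CO3^2-, so Q = [Ba^2+][CO3^2-]
Q = (2.242 x 10^-4)(4.513 × 10^-6) = 1.01 × 10^-9
Q < Ksp, so no precipitate of BaCO3 forms.

Q = 1.01 × 10^-9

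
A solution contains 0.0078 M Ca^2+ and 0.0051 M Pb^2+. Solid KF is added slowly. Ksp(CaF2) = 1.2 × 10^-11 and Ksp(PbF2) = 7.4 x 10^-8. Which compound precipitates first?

CaF2

Each salt begins to precipitate when Q = Ksp, i.e. when [F^-] reaches its threshold.
For CaF2: 1.2 × 10^-11 = 0.0078 × [F^-]^2  ⇒  [F^-] = 3.9 × 10^-5 M.
For PbF2: 7.4 x 10^-8 = 0.0051 × [F^-]^2  ⇒  [F^-] = 3.8 x 10^-3 M.
The salt with the lower threshold [F^-] precipitates first: CaF2.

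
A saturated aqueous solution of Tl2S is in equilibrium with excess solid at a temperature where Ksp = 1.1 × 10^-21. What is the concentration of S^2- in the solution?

[S^2-] = 6.5e-8 M

Tl2S(s) ⇌ 2 Tl^+ + S^2-
Ksp = [Tl^+]^2[S^2-]
For each mole of Tl2S that dissolves: [Tl^+] = 2s, [S^2-] = s.
Substituting: Ksp = (2s)^2s = 4s^3
Solving, s = (1.1 × 10^-21/4)^(1/3) = 6.50 x 10^-8 M
[S^2-] = s = 6.5 x 10^-8 M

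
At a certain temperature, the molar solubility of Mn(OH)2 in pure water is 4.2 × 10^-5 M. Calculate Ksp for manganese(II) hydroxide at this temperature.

Mn(OH)2(s) ⇌ Mn^2+(aq) + 2 OH^-(aq)
For each mole of Mn(OH)2 that dissolves: [Mn^2+] = s, [OH^-] = 2s.
Ksp = [Mn^2+][OH^-]^2
Substituting: Ksp = s(2s)^2 = 4s^3
With s = 4.2 × 10^-5: Ksp = 3.0 × 10^-13

Ksp = 3.0 × 10^-13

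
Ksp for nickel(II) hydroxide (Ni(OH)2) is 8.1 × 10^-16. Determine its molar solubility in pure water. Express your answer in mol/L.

s = 5.9 × 10^-6 M

Ni(OH)2(s) ⇌ Ni^2+(aq) + 2 OH^-(aq)
Ksp = [Ni^2+][OH^-]^2
For each mole of Ni(OH)2 that dissolves: [Ni^2+] = s, [OH^-] = 2s.
Ksp = s(2s)^2 = 4s^3
s = (8.1 × 10^-16 / 4)^(1/3) = 5.9 × 10^-6 M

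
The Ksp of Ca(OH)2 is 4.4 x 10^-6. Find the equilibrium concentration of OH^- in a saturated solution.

[OH^-] ≈ 0.021 M

Ca(OH)2(s) ⇌ Ca^2+ + 2 OH^-
Ksp = [Ca^2+][OH^-]^2
If s mol/L of Ca(OH)2 dissolves, [Ca^2+] = s and [OH^-] = 2s.
Substituting: Ksp = s(2s)^2 = 4s^3
s^3 = 4.4 x 10^-6 / 4, so s = 1.03 x 10^-2 M
[OH^-] = 2s = 2.1 × 10^-2 M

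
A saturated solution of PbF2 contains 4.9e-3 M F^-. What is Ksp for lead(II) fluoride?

PbF2(s) ⇌ Pb^2+(aq) + 2 F^-(aq)
Stoichiometry gives [Pb^2+] = (1/2)[F^-] = 2.45 x 10^-3 M.
Ksp = [Pb^2+][F^-]^2
Ksp = 2.45 × 10^-3 × (4.9 × 10^-3)^2 = 5.9 × 10^-8

Ksp ≈ 5.9 x 10^-8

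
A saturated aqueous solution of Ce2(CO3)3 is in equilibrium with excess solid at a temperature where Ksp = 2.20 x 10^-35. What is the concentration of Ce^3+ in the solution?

[Ce^3+] = 9.18 × 10^-8 M

Ce2(CO3)3(s) <=> 2 Ce^3+(aq) + 3 CO3^2-(aq)
Ksp = [Ce^3+]^2[CO3^2-]^3
Let s = molar solubility. Then [Ce^3+] = 2s and [CO3^2-] = 3s.
So Ksp = (2s)^2 × (3s)^3 = 108s^5
s^5 = 2.20 x 10^-35 / 108, so s = 4.590 × 10^-8 M
[Ce^3+] = 2s = 9.18 x 10^-8 M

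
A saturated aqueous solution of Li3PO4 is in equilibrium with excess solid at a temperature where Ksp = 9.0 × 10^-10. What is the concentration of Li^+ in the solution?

7.2e-3 M

Li3PO4(s) ⇌ 3 Li^+ + PO4^3-
Ksp = [Li^+]^3[PO4^3-]
Let s = molar solubility. Then [Li^+] = 3s and [PO4^3-] = s.
Substituting: Ksp = (3s)^3s = 27s^4
s^4 = 9.0 × 10^-10 / 27, so s = 2.40 × 10^-3 M
[Li^+] = 3s = 7.2 x 10^-3 M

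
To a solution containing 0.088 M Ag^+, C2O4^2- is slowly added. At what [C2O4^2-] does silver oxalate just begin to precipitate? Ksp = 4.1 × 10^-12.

[C2O4^2-] = 5.3e-10 M

Ag2C2O4(s) <=> 2 Ag^+ + C2O4^2-
Ksp = [Ag^+]^2[C2O4^2-]
Precipitation begins when Q = Ksp. With [Ag^+] = 0.088 M:
4.1 × 10^-12 = (0.088)^2 × [C2O4^2-]
[C2O4^2-] = (4.1 × 10^-12 / 7.74 x 10^-3) = 5.3 x 10^-10 M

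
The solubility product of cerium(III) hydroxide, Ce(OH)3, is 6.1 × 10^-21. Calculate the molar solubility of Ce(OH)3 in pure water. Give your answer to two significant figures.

s = 3.9 x 10^-6 M

Ce(OH)3(s) ⇌ Ce^3+(aq) + 3 OH^-(aq)
Ksp = [Ce^3+][OH^-]^3
For each mole of Ce(OH)3 that dissolves: [Ce^3+] = s, [OH^-] = 3s.
So Ksp = s × (3s)^3 = 27s^4
s^4 = 6.1 × 10^-21 / 27, so s = 3.9 × 10^-6 M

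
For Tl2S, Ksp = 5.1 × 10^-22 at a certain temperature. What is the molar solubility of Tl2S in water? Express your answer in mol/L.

Tl2S(s) <=> 2 Tl^+ + S^2-
Ksp = [Tl^+]^2[S^2-]
Let s = molar solubility. Then [Tl^+] = 2s and [S^2-] = s.
Ksp = (2s)^2s = 4s^3
Solving, s = (5.1 × 10^-22/4)^(1/3) = 5.0 x 10^-8 M

s ≈ 5.0 × 10^-8 M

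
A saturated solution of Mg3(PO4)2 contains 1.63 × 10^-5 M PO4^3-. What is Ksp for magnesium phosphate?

Mg3(PO4)2(s) ⇌ 3 Mg^2+ + 2 PO4^3-
Stoichiometry gives [Mg^2+] = (3/2)[PO4^3-] = 2.445 x 10^-5 M.
Ksp = [Mg^2+]^3[PO4^3-]^2
Ksp = (2.445 x 10^-5)^3 × (1.63 × 10^-5)^2 = 3.88 × 10^-24

3.88e-24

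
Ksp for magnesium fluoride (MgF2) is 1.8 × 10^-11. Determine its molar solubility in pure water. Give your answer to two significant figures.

s ≈ 1.7 × 10^-4 M

MgF2(s) ⇌ Mg^2+(aq) + 2 F^-(aq)
Ksp = [Mg^2+][F^-]^2
If s mol/L of MgF2 dissolves, [Mg^2+] = s and [F^-] = 2s.
So Ksp = s × (2s)^2 = 4s^3
s^3 = 1.8 × 10^-11 / 4, so s = 1.7 x 10^-4 M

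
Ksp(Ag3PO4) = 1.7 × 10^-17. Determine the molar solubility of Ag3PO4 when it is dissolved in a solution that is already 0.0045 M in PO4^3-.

s ≈ 5.2 × 10^-6 M

Ag3PO4(s) <=> 3 Ag^+(aq) + PO4^3-(aq)
Ksp = [Ag^+]^3[PO4^3-]
Let s be the molar solubility in this solution. [Ag^+] = 3s, [PO4^3-] = 0.0045 + s ≈ 0.0045 (since the PO4^3- already present dominates).
Ksp ≈ (3s)^3 × 0.0045
s = 5.2 x 10^-6 M
Check: s = 5.2 × 10^-6 ≪ 0.0045, so the approximation is valid.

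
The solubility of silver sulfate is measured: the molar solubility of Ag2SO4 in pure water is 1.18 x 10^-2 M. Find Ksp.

Ag2SO4(s) ⇌ 2 Ag^+(aq) + SO4^2-(aq)
Let s = molar solubility. Then [Ag^+] = 2s and [SO4^2-] = s.
Ksp = [Ag^+]^2[SO4^2-]
Ksp = (2s)^2s = 4s^3
With s = 1.18 × 10^-2: Ksp = 6.57 × 10^-6

6.57e-6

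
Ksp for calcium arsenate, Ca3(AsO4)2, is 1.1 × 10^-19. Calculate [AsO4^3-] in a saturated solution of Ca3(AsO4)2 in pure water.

Ca3(AsO4)2(s) ⇌ 3 Ca^2+(aq) + 2 AsO4^3-(aq)
Ksp = [Ca^2+]^3[AsO4^3-]^2
Let s = molar solubility. Then [Ca^2+] = 3s and [AsO4^3-] = 2s.
Substituting: Ksp = (3s)^3(2s)^2 = 108s^5
Solving, s = (1.1 × 10^-19/108)^(1/5) = 6.33 × 10^-5 M
[AsO4^3-] = 2s = 1.3 × 10^-4 M

[AsO4^3-] = 1.3 × 10^-4 M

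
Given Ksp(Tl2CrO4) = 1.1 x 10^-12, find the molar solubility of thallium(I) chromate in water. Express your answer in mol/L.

s ≈ 6.5 × 10^-5 M

Tl2CrO4(s) ⇌ 2 Tl^+(aq) + CrO4^2-(aq)
Ksp = [Tl^+]^2[CrO4^2-]
If s mol/L of Tl2CrO4 dissolves, [Tl^+] = 2s and [CrO4^2-] = s.
Ksp = (2s)^2s = 4s^3
s = (1.1 x 10^-12 / 4)^(1/3) = 6.5 × 10^-5 M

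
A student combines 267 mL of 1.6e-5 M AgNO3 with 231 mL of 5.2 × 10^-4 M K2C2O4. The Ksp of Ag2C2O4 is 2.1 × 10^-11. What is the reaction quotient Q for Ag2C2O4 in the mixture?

Total volume = 267 + 231 = 498 mL.
[Ag^+] = 1.6 x 10^-5 × (267/498) = 8.58 × 10^-6 M
[C2O4^2-] = 5.2 x 10^-4 × (231/498) = 2.41 × 10^-4 M
Ag2C2O4(s) ⇌ 2 Ag^+(aq) + C2O4^2-(aq), so Q = [Ag^+]^2[C2O4^2-]
Q = (8.58 × 10^-6)^2(2.41 x 10^-4) = 1.8 x 10^-14
Q < Ksp, so no precipitate of Ag2C2O4 forms.

1.8e-14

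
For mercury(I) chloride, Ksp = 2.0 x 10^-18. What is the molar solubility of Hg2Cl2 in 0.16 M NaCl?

Hg2Cl2(s) <=> Hg2^2+ + 2 Cl^-
Ksp = [Hg2^2+][Cl^-]^2
Let s be the molar solubility in this solution. [Hg2^2+] = s, [Cl^-] = 0.16 + 2s ≈ 0.16 (Ksp is small, so little additional dissolves).
Ksp ≈ s × (0.16)^2
s = 7.8 × 10^-17 M
Check: 2s = 1.6 x 10^-16 ≪ 0.16, so the approximation is valid.

s ≈ 7.8 × 10^-17 M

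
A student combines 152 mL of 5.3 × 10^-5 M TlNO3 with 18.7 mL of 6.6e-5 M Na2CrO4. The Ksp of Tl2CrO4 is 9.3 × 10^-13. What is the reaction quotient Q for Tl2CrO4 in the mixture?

Total volume = 152 + 18.7 = 170.7 mL.
[Tl^+] = 5.3 x 10^-5 × (152/170.7) = 4.72 × 10^-5 M
[CrO4^2-] = 6.6 × 10^-5 × (18.7/170.7) = 7.23 × 10^-6 M
Tl2CrO4(s) ⇌ 2 Tl^+(aq) + CrO4^2-(aq), so Q = [Tl^+]^2[CrO4^2-]
Q = (4.72 × 10^-5)^2(7.23 x 10^-6) = 1.6 × 10^-14
Q < Ksp, so no precipitate of Tl2CrO4 forms.

Q = 1.6 x 10^-14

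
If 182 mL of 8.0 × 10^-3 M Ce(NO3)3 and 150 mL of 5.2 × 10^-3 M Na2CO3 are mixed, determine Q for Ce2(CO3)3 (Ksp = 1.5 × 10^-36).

Q = 2.5e-13

Total volume = 182 + 150 = 332 mL.
[Ce^3+] = 8.0 × 10^-3 × (182/332) = 4.39 × 10^-3 M
[CO3^2-] = 5.2 × 10^-3 × (150/332) = 2.35 × 10^-3 M
Ce2(CO3)3(s) <=> 2 Ce^3+ + 3 CO3^2-, so Q = [Ce^3+]^2[CO3^2-]^3
Q = (4.39 × 10^-3)^2(2.35 x 10^-3)^3 = 2.5 x 10^-13
Q > Ksp, so Ce2(CO3)3 will precipitate.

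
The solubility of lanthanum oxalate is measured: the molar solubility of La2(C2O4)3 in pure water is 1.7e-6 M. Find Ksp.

La2(C2O4)3(s) <=> 2 La^3+(aq) + 3 C2O4^2-(aq)
Let s = molar solubility. Then [La^3+] = 2s and [C2O4^2-] = 3s.
Ksp = [La^3+]^2[C2O4^2-]^3
Substituting: Ksp = (2s)^2(3s)^3 = 108s^5
With s = 1.7 x 10^-6: Ksp = 1.5 x 10^-27

1.5 × 10^-27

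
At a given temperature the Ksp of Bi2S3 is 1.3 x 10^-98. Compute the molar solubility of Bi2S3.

s = 1.0e-20 M

Bi2S3(s) <=> 2 Bi^3+ + 3 S^2-
Ksp = [Bi^3+]^2[S^2-]^3
With molar solubility s: [Bi^3+] = 2s, [S^2-] = 3s.
Substituting: Ksp = (2s)^2(3s)^3 = 108s^5
s = (1.3 x 10^-98 / 108)^(1/5) = 1.0 × 10^-20 M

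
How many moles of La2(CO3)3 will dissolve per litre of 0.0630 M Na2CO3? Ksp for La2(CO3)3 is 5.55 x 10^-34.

s ≈ 7.45 × 10^-16 M

La2(CO3)3(s) ⇌ 2 La^3+ + 3 CO3^2-
Ksp = [La^3+]^2[CO3^2-]^3
If s mol/L dissolves here, [La^3+] = 2s, [CO3^2-] = 0.0630 + 3s ≈ 0.0630 (since CO3^2- from Na2CO3 dominates).
Ksp ≈ (2s)^2 × (0.0630)^3
s = 7.45 × 10^-16 M
Check: 3s = 2.2 × 10^-15 ≪ 0.0630, so the approximation is valid.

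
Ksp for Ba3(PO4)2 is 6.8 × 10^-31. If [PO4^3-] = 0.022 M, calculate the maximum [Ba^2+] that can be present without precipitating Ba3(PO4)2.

Ba3(PO4)2(s) <=> 3 Ba^2+ + 2 PO4^3-
Ksp = [Ba^2+]^3[PO4^3-]^2
Precipitation begins when Q = Ksp. With [PO4^3-] = 0.022 M:
6.8 × 10^-31 = (0.022)^2 × [Ba^2+]^3
[Ba^2+] = (6.8 × 10^-31 / 4.84 × 10^-4)^(1/3) = 1.1 × 10^-9 M

[Ba^2+] = 1.1 × 10^-9 M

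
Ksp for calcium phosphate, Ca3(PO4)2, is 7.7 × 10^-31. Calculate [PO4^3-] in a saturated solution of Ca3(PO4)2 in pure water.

Ca3(PO4)2(s) ⇌ 3 Ca^2+(aq) + 2 PO4^3-(aq)
Ksp = [Ca^2+]^3[PO4^3-]^2
With molar solubility s: [Ca^2+] = 3s, [PO4^3-] = 2s.
Substituting: Ksp = (3s)^3(2s)^2 = 108s^5
Solving, s = (7.7 × 10^-31/108)^(1/5) = 3.72 x 10^-7 M
[PO4^3-] = 2s = 7.4 × 10^-7 M

7.4 × 10^-7 M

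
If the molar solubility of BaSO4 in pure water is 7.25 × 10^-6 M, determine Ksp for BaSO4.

5.26 × 10^-11

BaSO4(s) ⇌ Ba^2+ + SO4^2-
If s mol/L of BaSO4 dissolves, [Ba^2+] = s and [SO4^2-] = s.
Ksp = [Ba^2+][SO4^2-]
Ksp = (s)(s) = s^2
With s = 7.25 × 10^-6: Ksp = 5.26 x 10^-11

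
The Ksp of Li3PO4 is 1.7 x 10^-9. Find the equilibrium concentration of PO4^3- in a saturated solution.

[PO4^3-] ≈ 2.8e-3 M

Li3PO4(s) ⇌ 3 Li^+ + PO4^3-
Ksp = [Li^+]^3[PO4^3-]
With molar solubility s: [Li^+] = 3s, [PO4^3-] = s.
Substituting: Ksp = (3s)^3s = 27s^4
s^4 = 1.7 x 10^-9 / 27, so s = 2.82 × 10^-3 M
[PO4^3-] = s = 2.8 x 10^-3 M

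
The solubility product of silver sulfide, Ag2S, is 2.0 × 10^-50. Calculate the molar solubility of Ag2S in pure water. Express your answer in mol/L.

s ≈ 1.7 × 10^-17 M

Ag2S(s) ⇌ 2 Ag^+(aq) + S^2-(aq)
Ksp = [Ag^+]^2[S^2-]
Let s = molar solubility. Then [Ag^+] = 2s and [S^2-] = s.
So Ksp = (2s)^2 × s = 4s^3
s^3 = 2.0 × 10^-50 / 4, so s = 1.7 x 10^-17 M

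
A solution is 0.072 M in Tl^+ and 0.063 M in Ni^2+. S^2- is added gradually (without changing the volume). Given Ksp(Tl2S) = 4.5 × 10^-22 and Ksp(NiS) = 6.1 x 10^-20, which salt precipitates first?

Tl2S

Precipitation of each salt starts when its ion product equals its Ksp.
For Tl2S: 4.5 × 10^-22 = (0.072)^2 × [S^2-]  ⇒  [S^2-] = 8.7 x 10^-20 M.
For NiS: 6.1 x 10^-20 = 0.063 × [S^2-]  ⇒  [S^2-] = 9.7 × 10^-19 M.
The salt with the lower threshold [S^2-] precipitates first: Tl2S.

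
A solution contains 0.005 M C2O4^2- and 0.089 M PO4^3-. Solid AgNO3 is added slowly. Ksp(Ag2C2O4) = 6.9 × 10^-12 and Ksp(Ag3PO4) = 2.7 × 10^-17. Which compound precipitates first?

Precipitation of each salt starts when its ion product equals its Ksp.
For Ag2C2O4: 6.9 × 10^-12 = 0.005 × [Ag^+]^2  ⇒  [Ag^+] = 3.7 × 10^-5 M.
For Ag3PO4: 2.7 × 10^-17 = 0.089 × [Ag^+]^3  ⇒  [Ag^+] = 6.7 × 10^-6 M.
The salt with the lower threshold [Ag^+] precipitates first: Ag3PO4.

Ag3PO4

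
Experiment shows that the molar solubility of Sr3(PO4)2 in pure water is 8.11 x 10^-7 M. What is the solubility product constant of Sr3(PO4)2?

Sr3(PO4)2(s) ⇌ 3 Sr^2+(aq) + 2 PO4^3-(aq)
If s mol/L of Sr3(PO4)2 dissolves, [Sr^2+] = 3s and [PO4^3-] = 2s.
Ksp = [Sr^2+]^3[PO4^3-]^2
Substituting: Ksp = (3s)^3(2s)^2 = 108s^5
Ksp = 108 × (8.11 x 10^-7)^5 = 3.79 × 10^-29

Ksp = 3.79 x 10^-29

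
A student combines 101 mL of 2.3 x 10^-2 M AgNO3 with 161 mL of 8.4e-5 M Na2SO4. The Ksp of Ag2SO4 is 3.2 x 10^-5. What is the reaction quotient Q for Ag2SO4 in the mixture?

Q ≈ 4.1 x 10^-9

Total volume = 101 + 161 = 262 mL.
[Ag^+] = 2.3 × 10^-2 × (101/262) = 8.87 × 10^-3 M
[SO4^2-] = 8.4 × 10^-5 × (161/262) = 5.16 × 10^-5 M
Ag2SO4(s) ⇌ 2 Ag^+(aq) + SO4^2-(aq), so Q = [Ag^+]^2[SO4^2-]
Q = (8.87 × 10^-3)^2(5.16 × 10^-5) = 4.1 x 10^-9
Q < Ksp, so no precipitate of Ag2SO4 forms.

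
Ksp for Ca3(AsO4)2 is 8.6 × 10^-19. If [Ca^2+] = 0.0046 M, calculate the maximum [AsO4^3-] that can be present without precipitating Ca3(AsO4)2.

[AsO4^3-] ≈ 3.0 × 10^-6 M

Ca3(AsO4)2(s) ⇌ 3 Ca^2+(aq) + 2 AsO4^3-(aq)
Ksp = [Ca^2+]^3[AsO4^3-]^2
Precipitation begins when Q = Ksp. With [Ca^2+] = 0.0046 M:
8.6 × 10^-19 = (0.0046)^3 × [AsO4^3-]^2
[AsO4^3-] = (8.6 × 10^-19 / 9.73 x 10^-8)^(1/2) = 3.0 x 10^-6 M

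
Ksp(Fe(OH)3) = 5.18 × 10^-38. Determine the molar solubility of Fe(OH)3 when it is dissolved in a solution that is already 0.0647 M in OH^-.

Fe(OH)3(s) ⇌ Fe^3+ + 3 OH^-
Ksp = [Fe^3+][OH^-]^3
Let s be the molar solubility in this solution. [Fe^3+] = s, [OH^-] = 0.0647 + 3s ≈ 0.0647 (since the OH^- already present dominates).
Ksp ≈ s × (0.0647)^3
s = 1.91 x 10^-34 M
Check: 3s = 5.7 x 10^-34 ≪ 0.0647, so the approximation is valid.

s = 1.91 × 10^-34 M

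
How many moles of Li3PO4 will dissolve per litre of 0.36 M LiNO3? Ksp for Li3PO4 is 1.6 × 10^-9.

Li3PO4(s) ⇌ 3 Li^+(aq) + PO4^3-(aq)
Ksp = [Li^+]^3[PO4^3-]
If s mol/L dissolves here, [Li^+] = 0.36 + 3s ≈ 0.36, [PO4^3-] = s (common-ion effect: Li^+ is already 0.36 M).
Ksp ≈ (0.36)^3 × s
s = 3.4 × 10^-8 M
Check: 3s = 1.0 x 10^-7 ≪ 0.36, so the approximation is valid.

3.4 × 10^-8 M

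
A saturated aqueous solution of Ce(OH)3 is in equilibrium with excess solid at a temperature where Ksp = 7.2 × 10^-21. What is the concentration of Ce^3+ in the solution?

4.0 × 10^-6 M

Ce(OH)3(s) <=> Ce^3+(aq) + 3 OH^-(aq)
Ksp = [Ce^3+][OH^-]^3
If s mol/L of Ce(OH)3 dissolves, [Ce^3+] = s and [OH^-] = 3s.
So Ksp = s × (3s)^3 = 27s^4
s = (7.2 × 10^-21 / 27)^(1/4) = 4.04 x 10^-6 M
[Ce^3+] = s = 4.0 × 10^-6 M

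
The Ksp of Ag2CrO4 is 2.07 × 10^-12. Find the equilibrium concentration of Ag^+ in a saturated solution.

[Ag^+] = 1.61e-4 M

Ag2CrO4(s) ⇌ 2 Ag^+ + CrO4^2-
Ksp = [Ag^+]^2[CrO4^2-]
Let s = molar solubility. Then [Ag^+] = 2s and [CrO4^2-] = s.
Substituting: Ksp = (2s)^2s = 4s^3
Solving, s = (2.07 × 10^-12/4)^(1/3) = 8.029 × 10^-5 M
[Ag^+] = 2s = 1.61 × 10^-4 M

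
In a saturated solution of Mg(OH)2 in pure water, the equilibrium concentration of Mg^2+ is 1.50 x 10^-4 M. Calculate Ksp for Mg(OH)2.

1.35 × 10^-11

Mg(OH)2(s) <=> Mg^2+(aq) + 2 OH^-(aq)
Stoichiometry gives [OH^-] = (2/1)[Mg^2+] = 3.000 × 10^-4 M.
Ksp = [Mg^2+][OH^-]^2
Ksp = 1.50 x 10^-4 × (3.000 × 10^-4)^2 = 1.35 × 10^-11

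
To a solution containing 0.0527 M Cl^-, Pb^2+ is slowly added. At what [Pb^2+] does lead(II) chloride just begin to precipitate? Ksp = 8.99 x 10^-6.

[Pb^2+] = 3.24e-3 M

PbCl2(s) ⇌ Pb^2+(aq) + 2 Cl^-(aq)
Ksp = [Pb^2+][Cl^-]^2
Precipitation begins when Q = Ksp. With [Cl^-] = 0.0527 M:
8.99 x 10^-6 = (0.0527)^2 × [Pb^2+]
[Pb^2+] = (8.99 x 10^-6 / 2.777 x 10^-3) = 3.24 x 10^-3 M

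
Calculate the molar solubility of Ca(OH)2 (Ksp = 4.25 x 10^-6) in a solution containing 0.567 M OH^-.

s = 1.32 × 10^-5 M

Ca(OH)2(s) <=> Ca^2+ + 2 OH^-
Ksp = [Ca^2+][OH^-]^2
Let s be the molar solubility in this solution. [Ca^2+] = s, [OH^-] = 0.567 + 2s ≈ 0.567 (Ksp is small, so little additional dissolves).
Ksp ≈ s × (0.567)^2
s = 1.32 × 10^-5 M
Check: 2s = 2.6 x 10^-5 ≪ 0.567, so the approximation is valid.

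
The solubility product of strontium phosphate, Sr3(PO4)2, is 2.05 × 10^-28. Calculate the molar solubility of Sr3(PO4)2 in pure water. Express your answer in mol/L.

1.14 × 10^-6 M

Sr3(PO4)2(s) ⇌ 3 Sr^2+ + 2 PO4^3-
Ksp = [Sr^2+]^3[PO4^3-]^2
With molar solubility s: [Sr^2+] = 3s, [PO4^3-] = 2s.
Substituting: Ksp = (3s)^3(2s)^2 = 108s^5
s = (2.05 × 10^-28 / 108)^(1/5) = 1.14 × 10^-6 M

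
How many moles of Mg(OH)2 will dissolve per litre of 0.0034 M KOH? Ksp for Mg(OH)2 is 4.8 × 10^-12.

s ≈ 4.2 × 10^-7 M

Mg(OH)2(s) ⇌ Mg^2+(aq) + 2 OH^-(aq)
Ksp = [Mg^2+][OH^-]^2
If s mol/L dissolves here, [Mg^2+] = s, [OH^-] = 0.0034 + 2s ≈ 0.0034 (Ksp is small, so little additional dissolves).
Ksp ≈ s × (0.0034)^2
s = 4.2 × 10^-7 M
Check: 2s = 8.3 x 10^-7 ≪ 0.0034, so the approximation is valid.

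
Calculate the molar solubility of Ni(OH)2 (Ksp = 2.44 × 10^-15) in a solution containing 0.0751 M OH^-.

Ni(OH)2(s) ⇌ Ni^2+(aq) + 2 OH^-(aq)
Ksp = [Ni^2+][OH^-]^2
Let s be the molar solubility in this solution. [Ni^2+] = s, [OH^-] = 0.0751 + 2s ≈ 0.0751 (Ksp is small, so little additional dissolves).
Ksp ≈ s × (0.0751)^2
s = 4.33 × 10^-13 M
Check: 2s = 8.7 x 10^-13 ≪ 0.0751, so the approximation is valid.

s = 4.33 x 10^-13 M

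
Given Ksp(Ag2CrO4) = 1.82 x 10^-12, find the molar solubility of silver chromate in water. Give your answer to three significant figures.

Ag2CrO4(s) ⇌ 2 Ag^+ + CrO4^2-
Ksp = [Ag^+]^2[CrO4^2-]
If s mol/L of Ag2CrO4 dissolves, [Ag^+] = 2s and [CrO4^2-] = s.
Substituting: Ksp = (2s)^2s = 4s^3
s = (1.82 x 10^-12 / 4)^(1/3) = 7.69 × 10^-5 M

7.69 × 10^-5 M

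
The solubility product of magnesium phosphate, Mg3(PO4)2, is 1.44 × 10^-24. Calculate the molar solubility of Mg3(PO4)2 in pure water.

s = 6.68 × 10^-6 M

Mg3(PO4)2(s) <=> 3 Mg^2+ + 2 PO4^3-
Ksp = [Mg^2+]^3[PO4^3-]^2
For each mole of Mg3(PO4)2 that dissolves: [Mg^2+] = 3s, [PO4^3-] = 2s.
Substituting: Ksp = (3s)^3(2s)^2 = 108s^5
s^5 = 1.44 × 10^-24 / 108, so s = 6.68 × 10^-6 M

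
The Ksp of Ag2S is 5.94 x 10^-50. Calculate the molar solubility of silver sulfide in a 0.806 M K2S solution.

Ag2S(s) ⇌ 2 Ag^+ + S^2-
Ksp = [Ag^+]^2[S^2-]
If s mol/L dissolves here, [Ag^+] = 2s, [S^2-] = 0.806 + s ≈ 0.806 (since S^2- from K2S dominates).
Ksp ≈ (2s)^2 × 0.806
s = 1.36 x 10^-25 M
Check: s = 1.4 × 10^-25 ≪ 0.806, so the approximation is valid.

s ≈ 1.36e-25 M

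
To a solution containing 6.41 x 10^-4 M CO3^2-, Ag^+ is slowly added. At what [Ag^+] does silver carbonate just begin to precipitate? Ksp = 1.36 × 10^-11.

Ag2CO3(s) ⇌ 2 Ag^+ + CO3^2-
Ksp = [Ag^+]^2[CO3^2-]
Precipitation begins when Q = Ksp. With [CO3^2-] = 6.41 x 10^-4 M:
1.36 × 10^-11 = (6.41 x 10^-4) × [Ag^+]^2
[Ag^+] = (1.36 × 10^-11 / 6.41 x 10^-4)^(1/2) = 1.46 x 10^-4 M

[Ag^+] = 1.46 × 10^-4 M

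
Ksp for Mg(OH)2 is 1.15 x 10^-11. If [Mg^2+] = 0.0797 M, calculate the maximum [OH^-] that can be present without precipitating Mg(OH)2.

1.20e-5 M

Mg(OH)2(s) ⇌ Mg^2+ + 2 OH^-
Ksp = [Mg^2+][OH^-]^2
Precipitation begins when Q = Ksp. With [Mg^2+] = 0.0797 M:
1.15 x 10^-11 = (0.0797) × [OH^-]^2
[OH^-] = (1.15 x 10^-11 / 7.97 x 10^-2)^(1/2) = 1.20 x 10^-5 M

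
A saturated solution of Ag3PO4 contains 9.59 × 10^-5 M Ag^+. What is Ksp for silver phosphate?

2.82e-17

Ag3PO4(s) <=> 3 Ag^+(aq) + PO4^3-(aq)
Stoichiometry gives [PO4^3-] = (1/3)[Ag^+] = 3.197 × 10^-5 M.
Ksp = [Ag^+]^3[PO4^3-]
Ksp = (9.59 × 10^-5)^3 × 3.197 × 10^-5 = 2.82 × 10^-17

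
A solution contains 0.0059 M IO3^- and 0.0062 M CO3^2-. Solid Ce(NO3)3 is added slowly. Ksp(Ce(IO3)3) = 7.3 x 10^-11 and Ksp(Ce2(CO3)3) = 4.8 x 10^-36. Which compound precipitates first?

Precipitation of each salt starts when its ion product equals its Ksp.
For Ce(IO3)3: 7.3 x 10^-11 = (0.0059)^3 × [Ce^3+]  ⇒  [Ce^3+] = 3.6 × 10^-4 M.
For Ce2(CO3)3: 4.8 x 10^-36 = (0.0062)^3 × [Ce^3+]^2  ⇒  [Ce^3+] = 4.5 × 10^-15 M.
The salt with the lower threshold [Ce^3+] precipitates first: Ce2(CO3)3.

Ce2(CO3)3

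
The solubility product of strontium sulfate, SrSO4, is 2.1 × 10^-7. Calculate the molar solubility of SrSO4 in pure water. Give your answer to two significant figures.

s ≈ 4.6e-4 M

SrSO4(s) <=> Sr^2+(aq) + SO4^2-(aq)
Ksp = [Sr^2+][SO4^2-]
If s mol/L of SrSO4 dissolves, [Sr^2+] = s and [SO4^2-] = s.
Ksp = (s)(s) = s^2
s = (2.1 × 10^-7)^(1/2) = 4.6 x 10^-4 M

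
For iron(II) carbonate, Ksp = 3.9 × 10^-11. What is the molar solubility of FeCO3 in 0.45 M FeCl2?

s ≈ 8.7 x 10^-11 M

FeCO3(s) <=> Fe^2+(aq) + CO3^2-(aq)
Ksp = [Fe^2+][CO3^2-]
Let s = moles of FeCO3 that dissolve per litre. [Fe^2+] = 0.45 + s ≈ 0.45, [CO3^2-] = s (since Fe^2+ from FeCl2 dominates).
Ksp ≈ 0.45 × s
s = 8.7 x 10^-11 M
Check: s = 8.7 × 10^-11 ≪ 0.45, so the approximation is valid.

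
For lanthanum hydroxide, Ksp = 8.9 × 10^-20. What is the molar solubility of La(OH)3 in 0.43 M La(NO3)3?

s = 2.0e-7 M

La(OH)3(s) ⇌ La^3+(aq) + 3 OH^-(aq)
Ksp = [La^3+][OH^-]^3
Let s = moles of La(OH)3 that dissolve per litre. [La^3+] = 0.43 + s ≈ 0.43, [OH^-] = 3s (common-ion effect: La^3+ is already 0.43 M).
Ksp ≈ 0.43 × (3s)^3
s = 2.0 × 10^-7 M
Check: s = 2.0 × 10^-7 ≪ 0.43, so the approximation is valid.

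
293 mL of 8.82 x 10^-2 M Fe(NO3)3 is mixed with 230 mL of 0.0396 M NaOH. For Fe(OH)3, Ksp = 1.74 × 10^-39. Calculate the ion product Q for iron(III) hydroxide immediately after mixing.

Q = 2.61e-7

Total volume = 293 + 230 = 523 mL.
[Fe^3+] = 8.82 x 10^-2 × (293/523) = 4.941 x 10^-2 M
[OH^-] = 3.96 × 10^-2 × (230/523) = 1.741 × 10^-2 M
Fe(OH)3(s) <=> Fe^3+ + 3 OH^-, so Q = [Fe^3+][OH^-]^3
Q = (4.941 × 10^-2)(1.741 × 10^-2)^3 = 2.61 × 10^-7
Q > Ksp, so Fe(OH)3 will precipitate.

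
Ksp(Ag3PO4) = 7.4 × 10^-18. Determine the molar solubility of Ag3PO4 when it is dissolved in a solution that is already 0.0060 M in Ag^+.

s = 3.4 × 10^-11 M

Ag3PO4(s) ⇌ 3 Ag^+(aq) + PO4^3-(aq)
Ksp = [Ag^+]^3[PO4^3-]
Let s = moles of Ag3PO4 that dissolve per litre. [Ag^+] = 0.0060 + 3s ≈ 0.0060, [PO4^3-] = s (since the Ag^+ already present dominates).
Ksp ≈ (0.0060)^3 × s
s = 3.4 x 10^-11 M
Check: 3s = 1.0 x 10^-10 ≪ 0.0060, so the approximation is valid.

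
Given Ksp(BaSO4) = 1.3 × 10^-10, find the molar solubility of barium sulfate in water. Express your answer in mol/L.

BaSO4(s) ⇌ Ba^2+(aq) + SO4^2-(aq)
Ksp = [Ba^2+][SO4^2-]
For each mole of BaSO4 that dissolves: [Ba^2+] = s, [SO4^2-] = s.
Ksp = (s)(s) = s^2
s = √(1.3 × 10^-10) = 1.1 × 10^-5 M

s = 1.1 x 10^-5 M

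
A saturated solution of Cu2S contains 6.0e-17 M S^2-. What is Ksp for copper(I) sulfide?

Ksp = 8.6 × 10^-49

Cu2S(s) <=> 2 Cu^+ + S^2-
Stoichiometry gives [Cu^+] = (2/1)[S^2-] = 1.20 × 10^-16 M.
Ksp = [Cu^+]^2[S^2-]
Ksp = (1.20 × 10^-16)^2 × 6.0 × 10^-17 = 8.6 x 10^-49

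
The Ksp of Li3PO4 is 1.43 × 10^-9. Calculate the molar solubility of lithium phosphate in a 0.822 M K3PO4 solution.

Li3PO4(s) <=> 3 Li^+ + PO4^3-
Ksp = [Li^+]^3[PO4^3-]
Let s = moles of Li3PO4 that dissolve per litre. [Li^+] = 3s, [PO4^3-] = 0.822 + s ≈ 0.822 (common-ion effect: PO4^3- is already 0.822 M).
Ksp ≈ (3s)^3 × 0.822
s = 4.01 × 10^-4 M
Check: s = 4.0 x 10^-4 ≪ 0.822, so the approximation is valid.

s ≈ 4.01 × 10^-4 M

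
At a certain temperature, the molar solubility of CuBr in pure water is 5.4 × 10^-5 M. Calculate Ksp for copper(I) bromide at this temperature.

CuBr(s) ⇌ Cu^+(aq) + Br^-(aq)
Let s = molar solubility. Then [Cu^+] = s and [Br^-] = s.
Ksp = [Cu^+][Br^-]
Ksp = s × s = s^2
Ksp = (5.4 x 10^-5)^2 = 2.9 × 10^-9

Ksp = 2.9 × 10^-9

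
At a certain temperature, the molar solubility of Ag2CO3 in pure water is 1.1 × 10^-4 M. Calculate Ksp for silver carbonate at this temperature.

5.3 x 10^-12

Ag2CO3(s) ⇌ 2 Ag^+ + CO3^2-
With molar solubility s: [Ag^+] = 2s, [CO3^2-] = s.
Ksp = [Ag^+]^2[CO3^2-]
Ksp = (2s)^2s = 4s^3
With s = 1.1 × 10^-4: Ksp = 5.3 × 10^-12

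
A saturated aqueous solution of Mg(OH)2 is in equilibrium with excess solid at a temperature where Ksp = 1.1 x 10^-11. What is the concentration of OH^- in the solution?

[OH^-] ≈ 2.8 × 10^-4 M

Mg(OH)2(s) ⇌ Mg^2+ + 2 OH^-
Ksp = [Mg^2+][OH^-]^2
If s mol/L of Mg(OH)2 dissolves, [Mg^2+] = s and [OH^-] = 2s.
Ksp = s(2s)^2 = 4s^3
Solving, s = (1.1 x 10^-11/4)^(1/3) = 1.40 x 10^-4 M
[OH^-] = 2s = 2.8 x 10^-4 M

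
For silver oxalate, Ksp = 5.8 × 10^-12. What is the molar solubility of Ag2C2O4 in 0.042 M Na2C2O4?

Ag2C2O4(s) ⇌ 2 Ag^+(aq) + C2O4^2-(aq)
Ksp = [Ag^+]^2[C2O4^2-]
Let s be the molar solubility in this solution. [Ag^+] = 2s, [C2O4^2-] = 0.042 + s ≈ 0.042 (Ksp is small, so little additional dissolves).
Ksp ≈ (2s)^2 × 0.042
s = 5.9 × 10^-6 M
Check: s = 5.9 × 10^-6 ≪ 0.042, so the approximation is valid.

s ≈ 5.9 × 10^-6 M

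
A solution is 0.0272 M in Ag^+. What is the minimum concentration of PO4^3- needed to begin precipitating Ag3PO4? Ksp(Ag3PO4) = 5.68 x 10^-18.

Ag3PO4(s) ⇌ 3 Ag^+(aq) + PO4^3-(aq)
Ksp = [Ag^+]^3[PO4^3-]
Precipitation begins when Q = Ksp. With [Ag^+] = 0.0272 M:
5.68 x 10^-18 = (0.0272)^3 × [PO4^3-]
[PO4^3-] = (5.68 x 10^-18 / 2.012 x 10^-5) = 2.82 x 10^-13 M

[PO4^3-] = 2.82e-13 M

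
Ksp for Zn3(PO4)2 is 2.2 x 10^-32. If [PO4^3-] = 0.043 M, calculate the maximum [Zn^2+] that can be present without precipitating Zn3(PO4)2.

Zn3(PO4)2(s) ⇌ 3 Zn^2+(aq) + 2 PO4^3-(aq)
Ksp = [Zn^2+]^3[PO4^3-]^2
Precipitation begins when Q = Ksp. With [PO4^3-] = 0.043 M:
2.2 x 10^-32 = (0.043)^2 × [Zn^2+]^3
[Zn^2+] = (2.2 x 10^-32 / 1.85 × 10^-3)^(1/3) = 2.3 × 10^-10 M

2.3 x 10^-10 M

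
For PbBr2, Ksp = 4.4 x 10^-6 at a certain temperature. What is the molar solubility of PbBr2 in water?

PbBr2(s) ⇌ Pb^2+(aq) + 2 Br^-(aq)
Ksp = [Pb^2+][Br^-]^2
With molar solubility s: [Pb^2+] = s, [Br^-] = 2s.
So Ksp = s × (2s)^2 = 4s^3
s^3 = 4.4 x 10^-6 / 4, so s = 1.0 × 10^-2 M

1.0 × 10^-2 M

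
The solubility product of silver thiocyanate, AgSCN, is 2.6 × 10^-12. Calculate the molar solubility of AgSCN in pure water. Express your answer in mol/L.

1.6e-6 M

AgSCN(s) <=> Ag^+ + SCN^-
Ksp = [Ag^+][SCN^-]
If s mol/L of AgSCN dissolves, [Ag^+] = s and [SCN^-] = s.
Ksp = (s)(s) = s^2
s = (2.6 × 10^-12)^(1/2) = 1.6 × 10^-6 M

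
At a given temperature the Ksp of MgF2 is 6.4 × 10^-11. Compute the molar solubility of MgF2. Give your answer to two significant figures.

s = 2.5e-4 M

MgF2(s) ⇌ Mg^2+(aq) + 2 F^-(aq)
Ksp = [Mg^2+][F^-]^2
With molar solubility s: [Mg^2+] = s, [F^-] = 2s.
Substituting: Ksp = s(2s)^2 = 4s^3
s = (6.4 × 10^-11 / 4)^(1/3) = 2.5 × 10^-4 M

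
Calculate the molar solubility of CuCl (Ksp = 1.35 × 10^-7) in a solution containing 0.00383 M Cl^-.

CuCl(s) ⇌ Cu^+ + Cl^-
Ksp = [Cu^+][Cl^-]
Let s be the molar solubility in this solution. [Cu^+] = s, [Cl^-] = 0.00383 + s ≈ 0.00383 (since the Cl^- already present dominates).
Ksp ≈ s × 0.00383
s = 3.52 × 10^-5 M
Check: s = 3.5 × 10^-5 ≪ 0.00383, so the approximation is valid.

s = 3.52 × 10^-5 M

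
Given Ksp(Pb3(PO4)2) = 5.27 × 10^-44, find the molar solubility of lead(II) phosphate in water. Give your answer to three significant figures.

s ≈ 8.66 × 10^-10 M

Pb3(PO4)2(s) <=> 3 Pb^2+(aq) + 2 PO4^3-(aq)
Ksp = [Pb^2+]^3[PO4^3-]^2
For each mole of Pb3(PO4)2 that dissolves: [Pb^2+] = 3s, [PO4^3-] = 2s.
Substituting: Ksp = (3s)^3(2s)^2 = 108s^5
s^5 = 5.27 × 10^-44 / 108, so s = 8.66 × 10^-10 M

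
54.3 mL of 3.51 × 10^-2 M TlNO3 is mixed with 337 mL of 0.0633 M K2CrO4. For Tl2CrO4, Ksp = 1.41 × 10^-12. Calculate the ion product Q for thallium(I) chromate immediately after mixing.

1.29e-6

Total volume = 54.3 + 337 = 391.3 mL.
[Tl^+] = 3.51 x 10^-2 × (54.3/391.3) = 4.871 × 10^-3 M
[CrO4^2-] = 6.33 × 10^-2 × (337/391.3) = 5.452 × 10^-2 M
Tl2CrO4(s) <=> 2 Tl^+(aq) + CrO4^2-(aq), so Q = [Tl^+]^2[CrO4^2-]
Q = (4.871 × 10^-3)^2(5.452 × 10^-2) = 1.29 × 10^-6
Q > Ksp, so Tl2CrO4 will precipitate.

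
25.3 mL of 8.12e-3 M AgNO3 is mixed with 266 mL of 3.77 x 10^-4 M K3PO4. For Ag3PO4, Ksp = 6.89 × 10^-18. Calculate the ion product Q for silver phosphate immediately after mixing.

Q ≈ 1.21 × 10^-13

Total volume = 25.3 + 266 = 291.3 mL.
[Ag^+] = 8.12 × 10^-3 × (25.3/291.3) = 7.052 x 10^-4 M
[PO4^3-] = 3.77 × 10^-4 × (266/291.3) = 3.443 × 10^-4 M
Ag3PO4(s) ⇌ 3 Ag^+ + PO4^3-, so Q = [Ag^+]^3[PO4^3-]
Q = (7.052 × 10^-4)^3(3.443 × 10^-4) = 1.21 x 10^-13
Q > Ksp, so Ag3PO4 will precipitate.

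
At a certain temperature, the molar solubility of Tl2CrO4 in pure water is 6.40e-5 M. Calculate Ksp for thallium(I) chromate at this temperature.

Tl2CrO4(s) <=> 2 Tl^+(aq) + CrO4^2-(aq)
With molar solubility s: [Tl^+] = 2s, [CrO4^2-] = s.
Ksp = [Tl^+]^2[CrO4^2-]
Ksp = (2s)^2s = 4s^3
With s = 6.40 x 10^-5: Ksp = 1.05 × 10^-12

Ksp ≈ 1.05 × 10^-12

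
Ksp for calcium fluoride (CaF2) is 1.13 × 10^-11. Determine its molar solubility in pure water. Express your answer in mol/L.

CaF2(s) ⇌ Ca^2+ + 2 F^-
Ksp = [Ca^2+][F^-]^2
If s mol/L of CaF2 dissolves, [Ca^2+] = s and [F^-] = 2s.
Substituting: Ksp = s(2s)^2 = 4s^3
Solving, s = (1.13 × 10^-11/4)^(1/3) = 1.41 x 10^-4 M

1.41e-4 M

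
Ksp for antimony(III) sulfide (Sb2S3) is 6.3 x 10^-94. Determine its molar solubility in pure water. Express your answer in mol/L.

9.0 x 10^-20 M

Sb2S3(s) ⇌ 2 Sb^3+(aq) + 3 S^2-(aq)
Ksp = [Sb^3+]^2[S^2-]^3
With molar solubility s: [Sb^3+] = 2s, [S^2-] = 3s.
Ksp = (2s)^2(3s)^3 = 108s^5
Solving, s = (6.3 x 10^-94/108)^(1/5) = 9.0 × 10^-20 M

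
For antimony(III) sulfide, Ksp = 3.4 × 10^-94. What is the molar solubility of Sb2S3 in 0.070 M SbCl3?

s = 1.4 × 10^-31 M

Sb2S3(s) ⇌ 2 Sb^3+(aq) + 3 S^2-(aq)
Ksp = [Sb^3+]^2[S^2-]^3
If s mol/L dissolves here, [Sb^3+] = 0.070 + 2s ≈ 0.070, [S^2-] = 3s (common-ion effect: Sb^3+ is already 0.070 M).
Ksp ≈ (0.070)^2 × (3s)^3
s = 1.4 × 10^-31 M
Check: 2s = 2.7 × 10^-31 ≪ 0.070, so the approximation is valid.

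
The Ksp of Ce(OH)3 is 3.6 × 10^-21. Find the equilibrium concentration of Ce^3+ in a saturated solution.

[Ce^3+] = 3.4e-6 M

Ce(OH)3(s) ⇌ Ce^3+(aq) + 3 OH^-(aq)
Ksp = [Ce^3+][OH^-]^3
Let s = molar solubility. Then [Ce^3+] = s and [OH^-] = 3s.
So Ksp = s × (3s)^3 = 27s^4
s = (3.6 × 10^-21 / 27)^(1/4) = 3.40 x 10^-6 M
[Ce^3+] = s = 3.4 × 10^-6 M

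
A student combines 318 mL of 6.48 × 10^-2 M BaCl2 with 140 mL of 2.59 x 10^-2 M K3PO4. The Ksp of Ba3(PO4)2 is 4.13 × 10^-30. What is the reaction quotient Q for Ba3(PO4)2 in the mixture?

Q = 5.71 x 10^-9

Total volume = 318 + 140 = 458 mL.
[Ba^2+] = 6.48 × 10^-2 × (318/458) = 4.499 x 10^-2 M
[PO4^3-] = 2.59 × 10^-2 × (140/458) = 7.917 × 10^-3 M
Ba3(PO4)2(s) <=> 3 Ba^2+ + 2 PO4^3-, so Q = [Ba^2+]^3[PO4^3-]^2
Q = (4.499 x 10^-2)^3(7.917 × 10^-3)^2 = 5.71 x 10^-9
Q > Ksp, so Ba3(PO4)2 will precipitate.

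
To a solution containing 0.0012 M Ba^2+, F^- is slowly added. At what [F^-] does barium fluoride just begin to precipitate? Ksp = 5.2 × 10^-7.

2.1 × 10^-2 M

BaF2(s) ⇌ Ba^2+ + 2 F^-
Ksp = [Ba^2+][F^-]^2
Precipitation begins when Q = Ksp. With [Ba^2+] = 0.0012 M:
5.2 × 10^-7 = (0.0012) × [F^-]^2
[F^-] = (5.2 × 10^-7 / 1.2 x 10^-3)^(1/2) = 2.1 × 10^-2 M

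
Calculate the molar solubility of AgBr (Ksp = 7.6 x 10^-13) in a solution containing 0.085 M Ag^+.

s = 8.9 x 10^-12 M

AgBr(s) ⇌ Ag^+(aq) + Br^-(aq)
Ksp = [Ag^+][Br^-]
Let s be the molar solubility in this solution. [Ag^+] = 0.085 + s ≈ 0.085, [Br^-] = s (since the Ag^+ already present dominates).
Ksp ≈ 0.085 × s
s = 8.9 × 10^-12 M
Check: s = 8.9 × 10^-12 ≪ 0.085, so the approximation is valid.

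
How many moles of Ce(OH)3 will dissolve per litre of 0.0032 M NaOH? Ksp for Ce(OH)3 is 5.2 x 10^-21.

Ce(OH)3(s) ⇌ Ce^3+ + 3 OH^-
Ksp = [Ce^3+][OH^-]^3
If s mol/L dissolves here, [Ce^3+] = s, [OH^-] = 0.0032 + 3s ≈ 0.0032 (common-ion effect: OH^- is already 0.0032 M).
Ksp ≈ s × (0.0032)^3
s = 1.6 × 10^-13 M
Check: 3s = 4.8 × 10^-13 ≪ 0.0032, so the approximation is valid.

1.6 × 10^-13 M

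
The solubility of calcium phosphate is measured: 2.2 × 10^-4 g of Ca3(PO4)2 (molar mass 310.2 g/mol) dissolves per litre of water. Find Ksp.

Ksp ≈ 1.9 x 10^-29

Molar solubility s = (2.2 × 10^-4 g/L) / (310.2 g/mol) = 7.09 x 10^-7 M.
Ca3(PO4)2(s) <=> 3 Ca^2+(aq) + 2 PO4^3-(aq)
Let s = molar solubility. Then [Ca^2+] = 3s and [PO4^3-] = 2s.
Ksp = [Ca^2+]^3[PO4^3-]^2
So Ksp = (3s)^3 × (2s)^2 = 108s^5
Ksp = 108 × (7.09 x 10^-7)^5 = 1.9 × 10^-29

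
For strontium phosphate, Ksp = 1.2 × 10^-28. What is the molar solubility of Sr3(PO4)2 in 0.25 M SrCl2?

s ≈ 4.4 x 10^-14 M

Sr3(PO4)2(s) <=> 3 Sr^2+ + 2 PO4^3-
Ksp = [Sr^2+]^3[PO4^3-]^2
If s mol/L dissolves here, [Sr^2+] = 0.25 + 3s ≈ 0.25, [PO4^3-] = 2s (common-ion effect: Sr^2+ is already 0.25 M).
Ksp ≈ (0.25)^3 × (2s)^2
s = 4.4 × 10^-14 M
Check: 3s = 1.3 × 10^-13 ≪ 0.25, so the approximation is valid.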